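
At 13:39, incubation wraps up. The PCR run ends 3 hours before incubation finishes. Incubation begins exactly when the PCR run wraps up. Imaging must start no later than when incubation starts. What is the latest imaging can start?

10:39

The PCR run ends at 13:39 − 180 min = 10:39.
So incubation starts at 10:39.
Imaging is bounded by incubation, so the latest it can start is 10:39.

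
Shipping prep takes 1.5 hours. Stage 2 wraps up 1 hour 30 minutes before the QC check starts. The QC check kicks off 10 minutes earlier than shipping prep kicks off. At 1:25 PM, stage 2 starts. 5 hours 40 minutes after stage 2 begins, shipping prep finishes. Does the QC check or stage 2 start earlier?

stage 2

Shipping prep ends at 1:25 PM + 340 min = 7:05 PM.
Shipping prep starts at 7:05 PM − 90 min = 5:35 PM.
The QC check starts at 5:35 PM − 10 min = 5:25 PM.
The QC check starts at 5:25 PM and stage 2 starts at 1:25 PM, so stage 2 is first.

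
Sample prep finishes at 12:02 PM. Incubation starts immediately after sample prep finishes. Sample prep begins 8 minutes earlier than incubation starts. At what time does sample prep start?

Incubation starts at 12:02 PM.
Sample prep starts at 12:02 PM − 8 min = 11:54 AM.

11:54 AM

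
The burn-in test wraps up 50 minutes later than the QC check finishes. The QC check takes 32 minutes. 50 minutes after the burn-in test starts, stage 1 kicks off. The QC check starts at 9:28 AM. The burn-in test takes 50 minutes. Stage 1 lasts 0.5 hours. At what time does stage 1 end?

The QC check ends at 9:28 AM + 32 min = 10:00 AM.
The burn-in test ends at 10:00 AM + 50 min = 10:50 AM.
The burn-in test starts at 10:50 AM − 50 min = 10:00 AM.
Stage 1 starts at 10:00 AM + 50 min = 10:50 AM.
Stage 1 ends at 10:50 AM + 30 min = 11:20 AM.

11:20 AM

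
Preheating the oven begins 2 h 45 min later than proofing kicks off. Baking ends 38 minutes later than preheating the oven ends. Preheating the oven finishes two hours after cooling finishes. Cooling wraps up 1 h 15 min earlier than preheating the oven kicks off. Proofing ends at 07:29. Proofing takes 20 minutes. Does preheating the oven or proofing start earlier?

proofing

Proofing starts at 07:29 − 20 min = 07:09.
Preheating the oven starts at 07:09 + 165 min = 09:54.
Preheating the oven starts at 09:54 and proofing starts at 07:09, so proofing is first.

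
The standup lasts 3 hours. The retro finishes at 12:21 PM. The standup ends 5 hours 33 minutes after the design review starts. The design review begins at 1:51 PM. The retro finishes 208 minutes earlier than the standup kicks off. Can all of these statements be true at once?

No

The standup ends at 1:51 PM + 333 min = 7:24 PM.
The standup starts at 7:24 PM − 180 min = 4:24 PM.
The retro ends at 4:24 PM − 208 min = 12:56 PM.
But the retro is also said to end at 12:21 PM — a 35-minute conflict.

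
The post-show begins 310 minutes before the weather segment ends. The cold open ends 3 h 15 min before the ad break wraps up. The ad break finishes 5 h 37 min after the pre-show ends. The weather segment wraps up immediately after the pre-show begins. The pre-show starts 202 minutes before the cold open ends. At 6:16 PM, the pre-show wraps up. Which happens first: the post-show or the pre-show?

The ad break ends at 6:16 PM + 337 min = 11:53 PM.
The cold open ends at 11:53 PM − 195 min = 8:38 PM.
The pre-show starts at 8:38 PM − 202 min = 5:16 PM.
So the weather segment ends at 5:16 PM.
The post-show starts at 5:16 PM − 310 min = 12:06 PM.
The post-show starts at 12:06 PM and the pre-show starts at 5:16 PM, so the post-show is first.

the post-show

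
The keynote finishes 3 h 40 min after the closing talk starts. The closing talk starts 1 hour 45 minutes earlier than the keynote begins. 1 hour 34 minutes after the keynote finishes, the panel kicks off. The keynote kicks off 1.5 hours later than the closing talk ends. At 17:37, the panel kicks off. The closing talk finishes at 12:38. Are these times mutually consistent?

The keynote starts at 12:38 + 90 min = 14:08.
The closing talk starts at 14:08 − 105 min = 12:23.
The keynote ends at 12:23 + 220 min = 16:03.
The panel starts at 16:03 + 94 min = 17:37.
That matches the stated 17:37, so the schedule is consistent.

Yes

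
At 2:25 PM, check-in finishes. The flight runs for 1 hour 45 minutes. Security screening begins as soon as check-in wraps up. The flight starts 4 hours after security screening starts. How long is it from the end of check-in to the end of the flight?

345 minutes

Security screening starts at 2:25 PM.
The flight starts at 2:25 PM + 240 min = 6:25 PM.
The flight ends at 6:25 PM + 105 min = 8:10 PM.
From 2:25 PM to 8:10 PM is 345 minutes.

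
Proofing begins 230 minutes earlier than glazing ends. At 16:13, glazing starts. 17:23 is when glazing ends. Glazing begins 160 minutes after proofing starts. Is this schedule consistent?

Proofing starts at 17:23 − 230 min = 13:33.
Glazing starts at 13:33 + 160 min = 16:13.
That matches the stated 16:13, so the schedule is consistent.

Yes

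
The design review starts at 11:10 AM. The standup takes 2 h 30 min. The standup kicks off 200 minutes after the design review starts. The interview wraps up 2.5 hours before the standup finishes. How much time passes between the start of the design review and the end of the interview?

3 hours 20 minutes

The standup starts at 11:10 AM + 200 min = 2:30 PM.
The standup ends at 2:30 PM + 150 min = 5:00 PM.
The interview ends at 5:00 PM − 150 min = 2:30 PM.
From 11:10 AM to 2:30 PM is 3 hours 20 minutes.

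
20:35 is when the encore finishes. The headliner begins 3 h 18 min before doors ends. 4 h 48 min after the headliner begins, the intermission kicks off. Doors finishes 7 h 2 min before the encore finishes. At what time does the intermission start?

15:03

Doors ends at 20:35 − 422 min = 13:33.
The headliner starts at 13:33 − 198 min = 10:15.
The intermission starts at 10:15 + 288 min = 15:03.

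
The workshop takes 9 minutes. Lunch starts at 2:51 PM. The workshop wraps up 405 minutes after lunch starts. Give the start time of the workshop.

The workshop ends at 2:51 PM + 405 min = 9:36 PM.
The workshop starts at 9:36 PM − 9 min = 9:27 PM.

9:27 PM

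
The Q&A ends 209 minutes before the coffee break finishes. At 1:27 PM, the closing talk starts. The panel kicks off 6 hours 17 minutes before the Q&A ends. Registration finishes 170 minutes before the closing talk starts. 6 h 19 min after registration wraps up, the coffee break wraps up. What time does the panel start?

7:10 AM

Registration ends at 1:27 PM − 170 min = 10:37 AM.
The coffee break ends at 10:37 AM + 379 min = 4:56 PM.
The Q&A ends at 4:56 PM − 209 min = 1:27 PM.
The panel starts at 1:27 PM − 377 min = 7:10 AM.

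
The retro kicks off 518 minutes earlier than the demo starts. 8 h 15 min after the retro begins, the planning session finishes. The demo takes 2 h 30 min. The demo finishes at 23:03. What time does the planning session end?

The demo starts at 23:03 − 150 min = 20:33.
The retro starts at 20:33 − 518 min = 11:55.
The planning session ends at 11:55 + 495 min = 20:10.

20:10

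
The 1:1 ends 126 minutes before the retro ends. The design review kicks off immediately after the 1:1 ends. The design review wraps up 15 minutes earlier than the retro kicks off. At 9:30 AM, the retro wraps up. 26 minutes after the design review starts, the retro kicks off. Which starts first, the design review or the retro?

the design review

The 1:1 ends at 9:30 AM − 126 min = 7:24 AM.
So the design review starts at 7:24 AM.
The retro starts at 7:24 AM + 26 min = 7:50 AM.
The design review starts at 7:24 AM and the retro starts at 7:50 AM, so the design review is first.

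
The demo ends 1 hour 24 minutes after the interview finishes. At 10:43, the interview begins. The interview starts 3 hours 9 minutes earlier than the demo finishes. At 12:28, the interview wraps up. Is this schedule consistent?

Yes

The demo ends at 12:28 + 84 min = 13:52.
The interview starts at 13:52 − 189 min = 10:43.
That matches the stated 10:43, so the schedule is consistent.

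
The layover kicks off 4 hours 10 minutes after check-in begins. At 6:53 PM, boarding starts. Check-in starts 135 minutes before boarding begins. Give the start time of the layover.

8:48 PM

Check-in starts at 6:53 PM − 135 min = 4:38 PM.
The layover starts at 4:38 PM + 250 min = 8:48 PM.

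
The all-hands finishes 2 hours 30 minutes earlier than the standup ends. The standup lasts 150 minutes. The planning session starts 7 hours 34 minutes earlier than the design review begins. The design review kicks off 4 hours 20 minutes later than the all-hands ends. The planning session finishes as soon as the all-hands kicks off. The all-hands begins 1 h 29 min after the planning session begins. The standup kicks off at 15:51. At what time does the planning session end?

The standup ends at 15:51 + 150 min = 18:21.
The all-hands ends at 18:21 − 150 min = 15:51.
The design review starts at 15:51 + 260 min = 20:11.
The planning session starts at 20:11 − 454 min = 12:37.
The all-hands starts at 12:37 + 89 min = 14:06.
So the planning session ends at 14:06.

14:06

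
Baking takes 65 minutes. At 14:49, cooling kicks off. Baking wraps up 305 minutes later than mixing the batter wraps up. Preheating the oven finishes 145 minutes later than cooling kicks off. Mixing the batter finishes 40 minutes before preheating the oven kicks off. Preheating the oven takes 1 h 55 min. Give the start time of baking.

18:39

Preheating the oven ends at 14:49 + 145 min = 17:14.
Preheating the oven starts at 17:14 − 115 min = 15:19.
Mixing the batter ends at 15:19 − 40 min = 14:39.
Baking ends at 14:39 + 305 min = 19:44.
Baking starts at 19:44 − 65 min = 18:39.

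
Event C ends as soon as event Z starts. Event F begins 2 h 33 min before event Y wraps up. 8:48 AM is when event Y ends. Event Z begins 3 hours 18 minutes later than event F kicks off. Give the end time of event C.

Event F starts at 8:48 AM − 153 min = 6:15 AM.
Event Z starts at 6:15 AM + 198 min = 9:33 AM.
So event C ends at 9:33 AM.

9:33 AM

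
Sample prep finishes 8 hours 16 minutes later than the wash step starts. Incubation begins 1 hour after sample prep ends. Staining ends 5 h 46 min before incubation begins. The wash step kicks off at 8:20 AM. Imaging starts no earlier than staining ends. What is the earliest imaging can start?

11:50 AM

Sample prep ends at 8:20 AM + 496 min = 4:36 PM.
Incubation starts at 4:36 PM + 60 min = 5:36 PM.
Staining ends at 5:36 PM − 346 min = 11:50 AM.
Imaging is bounded by staining, so the earliest it can start is 11:50 AM.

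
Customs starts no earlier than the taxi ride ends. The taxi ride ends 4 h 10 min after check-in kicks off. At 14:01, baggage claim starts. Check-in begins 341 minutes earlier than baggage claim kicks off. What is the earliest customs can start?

12:30

Check-in starts at 14:01 − 341 min = 08:20.
The taxi ride ends at 08:20 + 250 min = 12:30.
Customs is bounded by the taxi ride, so the earliest it can start is 12:30.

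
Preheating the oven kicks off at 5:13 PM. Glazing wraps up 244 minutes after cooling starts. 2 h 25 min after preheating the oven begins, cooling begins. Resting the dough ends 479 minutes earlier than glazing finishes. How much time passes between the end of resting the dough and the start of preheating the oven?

1 h 30 min

Cooling starts at 5:13 PM + 145 min = 7:38 PM.
Glazing ends at 7:38 PM + 244 min = 11:42 PM.
Resting the dough ends at 11:42 PM − 479 min = 3:43 PM.
From 3:43 PM to 5:13 PM is 1 h 30 min.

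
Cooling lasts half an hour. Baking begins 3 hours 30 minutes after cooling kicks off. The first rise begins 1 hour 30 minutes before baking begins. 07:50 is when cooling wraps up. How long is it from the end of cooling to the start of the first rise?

90 minutes

Cooling starts at 07:50 − 30 min = 07:20.
Baking starts at 07:20 + 210 min = 10:50.
The first rise starts at 10:50 − 90 min = 09:20.
From 07:50 to 09:20 is 90 minutes.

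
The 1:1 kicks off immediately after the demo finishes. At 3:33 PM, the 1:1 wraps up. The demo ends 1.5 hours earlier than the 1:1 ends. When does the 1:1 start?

The demo ends at 3:33 PM − 90 min = 2:03 PM.
So the 1:1 starts at 2:03 PM.

2:03 PM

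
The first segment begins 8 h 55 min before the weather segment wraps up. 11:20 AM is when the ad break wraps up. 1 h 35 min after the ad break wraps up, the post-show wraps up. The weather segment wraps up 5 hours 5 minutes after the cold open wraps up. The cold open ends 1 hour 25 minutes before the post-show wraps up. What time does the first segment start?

7:40 AM

The post-show ends at 11:20 AM + 95 min = 12:55 PM.
The cold open ends at 12:55 PM − 85 min = 11:30 AM.
The weather segment ends at 11:30 AM + 305 min = 4:35 PM.
The first segment starts at 4:35 PM − 535 min = 7:40 AM.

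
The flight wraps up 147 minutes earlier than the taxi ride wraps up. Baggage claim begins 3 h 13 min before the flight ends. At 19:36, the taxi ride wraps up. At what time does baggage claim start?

13:56

The flight ends at 19:36 − 147 min = 17:09.
Baggage claim starts at 17:09 − 193 min = 13:56.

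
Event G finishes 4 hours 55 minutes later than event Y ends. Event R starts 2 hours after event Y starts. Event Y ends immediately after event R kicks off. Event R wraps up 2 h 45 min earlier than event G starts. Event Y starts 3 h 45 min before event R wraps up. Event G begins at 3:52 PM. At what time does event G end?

4:17 PM

Event R ends at 3:52 PM − 165 min = 1:07 PM.
Event Y starts at 1:07 PM − 225 min = 9:22 AM.
Event R starts at 9:22 AM + 120 min = 11:22 AM.
So event Y ends at 11:22 AM.
Event G ends at 11:22 AM + 295 min = 4:17 PM.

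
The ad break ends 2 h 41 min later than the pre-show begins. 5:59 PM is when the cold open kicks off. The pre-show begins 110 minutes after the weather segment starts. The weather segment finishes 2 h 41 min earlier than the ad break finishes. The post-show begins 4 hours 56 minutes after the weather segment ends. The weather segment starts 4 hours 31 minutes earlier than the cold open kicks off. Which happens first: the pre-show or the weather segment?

The weather segment starts at 5:59 PM − 271 min = 1:28 PM.
The pre-show starts at 1:28 PM + 110 min = 3:18 PM.
The pre-show starts at 3:18 PM and the weather segment starts at 1:28 PM, so the weather segment is first.

the weather segment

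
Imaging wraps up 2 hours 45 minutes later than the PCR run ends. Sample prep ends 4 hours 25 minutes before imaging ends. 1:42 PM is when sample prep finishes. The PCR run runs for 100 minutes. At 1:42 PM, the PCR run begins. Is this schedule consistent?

Yes

The PCR run ends at 1:42 PM + 100 min = 3:22 PM.
Imaging ends at 3:22 PM + 165 min = 6:07 PM.
Sample prep ends at 6:07 PM − 265 min = 1:42 PM.
That matches the stated 1:42 PM, so the schedule is consistent.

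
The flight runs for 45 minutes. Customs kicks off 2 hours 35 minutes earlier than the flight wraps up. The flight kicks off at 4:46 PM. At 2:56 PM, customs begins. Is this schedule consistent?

Yes

The flight ends at 4:46 PM + 45 min = 5:31 PM.
Customs starts at 5:31 PM − 155 min = 2:56 PM.
That matches the stated 2:56 PM, so the schedule is consistent.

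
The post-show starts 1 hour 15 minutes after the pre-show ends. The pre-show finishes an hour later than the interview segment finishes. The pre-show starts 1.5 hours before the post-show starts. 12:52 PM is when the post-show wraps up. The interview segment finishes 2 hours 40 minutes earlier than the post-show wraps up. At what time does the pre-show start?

10:57 AM

The interview segment ends at 12:52 PM − 160 min = 10:12 AM.
The pre-show ends at 10:12 AM + 60 min = 11:12 AM.
The post-show starts at 11:12 AM + 75 min = 12:27 PM.
The pre-show starts at 12:27 PM − 90 min = 10:57 AM.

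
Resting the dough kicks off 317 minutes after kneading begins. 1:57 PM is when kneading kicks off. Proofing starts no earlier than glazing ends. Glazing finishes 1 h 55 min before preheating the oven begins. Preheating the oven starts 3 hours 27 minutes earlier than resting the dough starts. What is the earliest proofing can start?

1:52 PM

Resting the dough starts at 1:57 PM + 317 min = 7:14 PM.
Preheating the oven starts at 7:14 PM − 207 min = 3:47 PM.
Glazing ends at 3:47 PM − 115 min = 1:52 PM.
Proofing is bounded by glazing, so the earliest it can start is 1:52 PM.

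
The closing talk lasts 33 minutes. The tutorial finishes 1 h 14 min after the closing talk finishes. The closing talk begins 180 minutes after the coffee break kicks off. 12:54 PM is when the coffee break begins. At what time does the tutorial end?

5:41 PM

The closing talk starts at 12:54 PM + 180 min = 3:54 PM.
The closing talk ends at 3:54 PM + 33 min = 4:27 PM.
The tutorial ends at 4:27 PM + 74 min = 5:41 PM.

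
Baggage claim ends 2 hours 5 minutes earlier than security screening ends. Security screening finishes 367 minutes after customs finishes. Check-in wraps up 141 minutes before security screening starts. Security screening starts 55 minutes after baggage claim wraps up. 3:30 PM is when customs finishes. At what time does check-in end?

6:06 PM

Security screening ends at 3:30 PM + 367 min = 9:37 PM.
Baggage claim ends at 9:37 PM − 125 min = 7:32 PM.
Security screening starts at 7:32 PM + 55 min = 8:27 PM.
Check-in ends at 8:27 PM − 141 min = 6:06 PM.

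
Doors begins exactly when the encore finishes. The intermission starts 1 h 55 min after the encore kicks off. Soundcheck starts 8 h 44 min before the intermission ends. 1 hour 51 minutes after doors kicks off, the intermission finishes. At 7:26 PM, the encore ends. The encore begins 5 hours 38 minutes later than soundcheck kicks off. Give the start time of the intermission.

Doors starts at 7:26 PM.
The intermission ends at 7:26 PM + 111 min = 9:17 PM.
Soundcheck starts at 9:17 PM − 524 min = 12:33 PM.
The encore starts at 12:33 PM + 338 min = 6:11 PM.
The intermission starts at 6:11 PM + 115 min = 8:06 PM.

8:06 PM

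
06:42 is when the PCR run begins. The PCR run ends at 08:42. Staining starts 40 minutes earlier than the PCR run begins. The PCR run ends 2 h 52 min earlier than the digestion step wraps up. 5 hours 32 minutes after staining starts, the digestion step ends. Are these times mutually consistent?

Staining starts at 06:42 − 40 min = 06:02.
The digestion step ends at 06:02 + 332 min = 11:34.
The PCR run ends at 11:34 − 172 min = 08:42.
That matches the stated 08:42, so the schedule is consistent.

Yes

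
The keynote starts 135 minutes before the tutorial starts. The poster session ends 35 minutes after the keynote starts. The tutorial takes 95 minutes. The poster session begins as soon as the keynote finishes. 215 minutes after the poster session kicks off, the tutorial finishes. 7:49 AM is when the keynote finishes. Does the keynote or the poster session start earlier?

The poster session starts at 7:49 AM.
The tutorial ends at 7:49 AM + 215 min = 11:24 AM.
The tutorial starts at 11:24 AM − 95 min = 9:49 AM.
The keynote starts at 9:49 AM − 135 min = 7:34 AM.
The keynote starts at 7:34 AM and the poster session starts at 7:49 AM, so the keynote is first.

the keynote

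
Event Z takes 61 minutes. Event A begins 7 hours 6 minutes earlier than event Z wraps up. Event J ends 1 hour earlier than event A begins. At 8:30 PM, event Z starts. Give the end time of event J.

1:25 PM

Event Z ends at 8:30 PM + 61 min = 9:31 PM.
Event A starts at 9:31 PM − 426 min = 2:25 PM.
Event J ends at 2:25 PM − 60 min = 1:25 PM.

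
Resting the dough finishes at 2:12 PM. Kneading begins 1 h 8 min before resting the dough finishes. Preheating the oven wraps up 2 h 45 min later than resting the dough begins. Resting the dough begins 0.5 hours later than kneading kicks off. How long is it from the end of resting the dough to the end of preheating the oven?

Kneading starts at 2:12 PM − 68 min = 1:04 PM.
Resting the dough starts at 1:04 PM + 30 min = 1:34 PM.
Preheating the oven ends at 1:34 PM + 165 min = 4:19 PM.
From 2:12 PM to 4:19 PM is 2 hours 7 minutes.

2 hours 7 minutes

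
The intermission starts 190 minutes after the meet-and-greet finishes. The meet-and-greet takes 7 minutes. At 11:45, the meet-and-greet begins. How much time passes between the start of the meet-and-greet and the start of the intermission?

The meet-and-greet ends at 11:45 + 7 min = 11:52.
The intermission starts at 11:52 + 190 min = 15:02.
From 11:45 to 15:02 is 197 minutes.

197 minutes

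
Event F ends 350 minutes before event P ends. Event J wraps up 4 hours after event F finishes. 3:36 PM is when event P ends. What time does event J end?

Event F ends at 3:36 PM − 350 min = 9:46 AM.
Event J ends at 9:46 AM + 240 min = 1:46 PM.

1:46 PM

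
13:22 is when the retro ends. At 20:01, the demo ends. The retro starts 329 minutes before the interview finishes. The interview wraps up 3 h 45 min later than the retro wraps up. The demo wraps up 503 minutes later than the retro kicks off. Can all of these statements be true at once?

The interview ends at 13:22 + 225 min = 17:07.
The retro starts at 17:07 − 329 min = 11:38.
The demo ends at 11:38 + 503 min = 20:01.
That matches the stated 20:01, so the schedule is consistent.

Yes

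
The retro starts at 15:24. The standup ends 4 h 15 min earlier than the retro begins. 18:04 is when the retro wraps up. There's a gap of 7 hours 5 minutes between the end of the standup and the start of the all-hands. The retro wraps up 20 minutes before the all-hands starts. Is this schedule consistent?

No

The standup ends at 15:24 − 255 min = 11:09.
The all-hands starts at 11:09 + 425 min = 18:14.
The retro ends at 18:14 − 20 min = 17:54.
But the retro is also said to end at 18:04 — a 10-minute conflict.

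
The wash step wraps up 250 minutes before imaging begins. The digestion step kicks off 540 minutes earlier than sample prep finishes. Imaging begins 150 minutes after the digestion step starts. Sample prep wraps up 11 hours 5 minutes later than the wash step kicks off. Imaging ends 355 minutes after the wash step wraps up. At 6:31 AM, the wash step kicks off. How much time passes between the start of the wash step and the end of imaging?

Sample prep ends at 6:31 AM + 665 min = 5:36 PM.
The digestion step starts at 5:36 PM − 540 min = 8:36 AM.
Imaging starts at 8:36 AM + 150 min = 11:06 AM.
The wash step ends at 11:06 AM − 250 min = 6:56 AM.
Imaging ends at 6:56 AM + 355 min = 12:51 PM.
From 6:31 AM to 12:51 PM is 380 minutes.

380 minutes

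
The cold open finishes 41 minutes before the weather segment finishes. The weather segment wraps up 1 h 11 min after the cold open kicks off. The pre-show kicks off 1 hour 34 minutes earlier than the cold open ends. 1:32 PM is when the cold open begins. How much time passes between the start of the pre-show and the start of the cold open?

The weather segment ends at 1:32 PM + 71 min = 2:43 PM.
The cold open ends at 2:43 PM − 41 min = 2:02 PM.
The pre-show starts at 2:02 PM − 94 min = 12:28 PM.
From 12:28 PM to 1:32 PM is 64 minutes.

64 minutes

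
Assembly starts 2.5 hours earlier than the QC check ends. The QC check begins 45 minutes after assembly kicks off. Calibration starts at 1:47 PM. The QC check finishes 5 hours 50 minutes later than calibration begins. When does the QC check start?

The QC check ends at 1:47 PM + 350 min = 7:37 PM.
Assembly starts at 7:37 PM − 150 min = 5:07 PM.
The QC check starts at 5:07 PM + 45 min = 5:52 PM.

5:52 PM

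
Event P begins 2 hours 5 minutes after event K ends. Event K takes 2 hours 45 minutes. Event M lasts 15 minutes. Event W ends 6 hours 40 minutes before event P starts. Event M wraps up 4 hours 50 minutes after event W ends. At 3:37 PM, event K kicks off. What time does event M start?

Event K ends at 3:37 PM + 165 min = 6:22 PM.
Event P starts at 6:22 PM + 125 min = 8:27 PM.
Event W ends at 8:27 PM − 400 min = 1:47 PM.
Event M ends at 1:47 PM + 290 min = 6:37 PM.
Event M starts at 6:37 PM − 15 min = 6:22 PM.

6:22 PM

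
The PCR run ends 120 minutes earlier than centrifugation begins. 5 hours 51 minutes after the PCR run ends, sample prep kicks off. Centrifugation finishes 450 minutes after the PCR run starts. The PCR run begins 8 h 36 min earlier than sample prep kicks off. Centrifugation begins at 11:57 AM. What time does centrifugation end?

The PCR run ends at 11:57 AM − 120 min = 9:57 AM.
Sample prep starts at 9:57 AM + 351 min = 3:48 PM.
The PCR run starts at 3:48 PM − 516 min = 7:12 AM.
Centrifugation ends at 7:12 AM + 450 min = 2:42 PM.

2:42 PM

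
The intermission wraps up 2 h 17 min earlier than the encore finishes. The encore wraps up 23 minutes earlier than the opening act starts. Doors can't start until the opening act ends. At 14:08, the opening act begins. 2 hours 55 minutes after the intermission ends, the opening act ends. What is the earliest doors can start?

The encore ends at 14:08 − 23 min = 13:45.
The intermission ends at 13:45 − 137 min = 11:28.
The opening act ends at 11:28 + 175 min = 14:23.
Doors is bounded by the opening act, so the earliest it can start is 14:23.

14:23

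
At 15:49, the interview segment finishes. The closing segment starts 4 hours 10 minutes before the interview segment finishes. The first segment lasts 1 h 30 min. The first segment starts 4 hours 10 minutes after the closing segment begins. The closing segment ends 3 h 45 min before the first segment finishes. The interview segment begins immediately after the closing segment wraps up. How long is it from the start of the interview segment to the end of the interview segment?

2 h 15 min

The closing segment starts at 15:49 − 250 min = 11:39.
The first segment starts at 11:39 + 250 min = 15:49.
The first segment ends at 15:49 + 90 min = 17:19.
The closing segment ends at 17:19 − 225 min = 13:34.
So the interview segment starts at 13:34.
From 13:34 to 15:49 is 2 h 15 min.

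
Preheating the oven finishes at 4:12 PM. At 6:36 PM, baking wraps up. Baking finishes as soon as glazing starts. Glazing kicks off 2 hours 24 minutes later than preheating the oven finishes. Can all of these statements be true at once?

Glazing starts at 4:12 PM + 144 min = 6:36 PM.
So baking ends at 6:36 PM.
That matches the stated 6:36 PM, so the schedule is consistent.

Yes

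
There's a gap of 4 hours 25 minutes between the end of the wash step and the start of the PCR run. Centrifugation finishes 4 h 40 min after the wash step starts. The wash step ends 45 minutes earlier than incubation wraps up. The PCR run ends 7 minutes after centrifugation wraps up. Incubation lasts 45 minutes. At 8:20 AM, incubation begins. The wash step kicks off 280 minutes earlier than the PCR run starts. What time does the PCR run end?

Incubation ends at 8:20 AM + 45 min = 9:05 AM.
The wash step ends at 9:05 AM − 45 min = 8:20 AM.
The PCR run starts at 8:20 AM + 265 min = 12:45 PM.
The wash step starts at 12:45 PM − 280 min = 8:05 AM.
Centrifugation ends at 8:05 AM + 280 min = 12:45 PM.
The PCR run ends at 12:45 PM + 7 min = 12:52 PM.

12:52 PM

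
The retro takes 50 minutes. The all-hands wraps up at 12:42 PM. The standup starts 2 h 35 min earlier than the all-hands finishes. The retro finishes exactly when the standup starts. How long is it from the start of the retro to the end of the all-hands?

The standup starts at 12:42 PM − 155 min = 10:07 AM.
So the retro ends at 10:07 AM.
The retro starts at 10:07 AM − 50 min = 9:17 AM.
From 9:17 AM to 12:42 PM is 205 minutes.

205 minutes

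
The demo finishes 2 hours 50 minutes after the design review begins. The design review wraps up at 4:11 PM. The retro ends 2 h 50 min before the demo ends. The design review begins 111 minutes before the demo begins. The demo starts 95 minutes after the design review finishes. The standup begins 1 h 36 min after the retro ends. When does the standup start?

5:31 PM

The demo starts at 4:11 PM + 95 min = 5:46 PM.
The design review starts at 5:46 PM − 111 min = 3:55 PM.
The demo ends at 3:55 PM + 170 min = 6:45 PM.
The retro ends at 6:45 PM − 170 min = 3:55 PM.
The standup starts at 3:55 PM + 96 min = 5:31 PM.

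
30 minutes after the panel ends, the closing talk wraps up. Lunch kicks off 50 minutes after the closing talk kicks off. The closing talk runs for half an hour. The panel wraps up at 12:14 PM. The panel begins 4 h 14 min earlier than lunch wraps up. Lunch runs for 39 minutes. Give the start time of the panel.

The closing talk ends at 12:14 PM + 30 min = 12:44 PM.
The closing talk starts at 12:44 PM − 30 min = 12:14 PM.
Lunch starts at 12:14 PM + 50 min = 1:04 PM.
Lunch ends at 1:04 PM + 39 min = 1:43 PM.
The panel starts at 1:43 PM − 254 min = 9:29 AM.

9:29 AM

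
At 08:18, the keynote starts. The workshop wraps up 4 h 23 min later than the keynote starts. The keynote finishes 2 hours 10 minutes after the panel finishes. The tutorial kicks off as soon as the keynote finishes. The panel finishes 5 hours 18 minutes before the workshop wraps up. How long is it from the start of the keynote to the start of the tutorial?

The workshop ends at 08:18 + 263 min = 12:41.
The panel ends at 12:41 − 318 min = 07:23.
The keynote ends at 07:23 + 130 min = 09:33.
So the tutorial starts at 09:33.
From 08:18 to 09:33 is 1 h 15 min.

1 h 15 min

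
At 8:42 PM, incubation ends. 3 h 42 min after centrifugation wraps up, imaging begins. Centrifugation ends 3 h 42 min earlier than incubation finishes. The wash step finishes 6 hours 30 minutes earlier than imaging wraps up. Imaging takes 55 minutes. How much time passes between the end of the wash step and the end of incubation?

335 minutes

Centrifugation ends at 8:42 PM − 222 min = 5:00 PM.
Imaging starts at 5:00 PM + 222 min = 8:42 PM.
Imaging ends at 8:42 PM + 55 min = 9:37 PM.
The wash step ends at 9:37 PM − 390 min = 3:07 PM.
From 3:07 PM to 8:42 PM is 335 minutes.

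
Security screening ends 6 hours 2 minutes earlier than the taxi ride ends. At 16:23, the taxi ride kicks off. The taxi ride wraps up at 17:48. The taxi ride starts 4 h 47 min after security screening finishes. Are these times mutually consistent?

No

Security screening ends at 17:48 − 362 min = 11:46.
The taxi ride starts at 11:46 + 287 min = 16:33.
But the taxi ride is also said to start at 16:23 — a 10-minute conflict.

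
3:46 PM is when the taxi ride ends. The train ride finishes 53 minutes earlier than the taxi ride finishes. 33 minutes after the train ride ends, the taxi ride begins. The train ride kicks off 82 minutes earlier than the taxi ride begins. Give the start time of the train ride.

2:04 PM

The train ride ends at 3:46 PM − 53 min = 2:53 PM.
The taxi ride starts at 2:53 PM + 33 min = 3:26 PM.
The train ride starts at 3:26 PM − 82 min = 2:04 PM.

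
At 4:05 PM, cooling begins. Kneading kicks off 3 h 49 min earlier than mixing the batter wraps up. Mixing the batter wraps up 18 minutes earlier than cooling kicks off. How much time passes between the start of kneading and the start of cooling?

Mixing the batter ends at 4:05 PM − 18 min = 3:47 PM.
Kneading starts at 3:47 PM − 229 min = 11:58 AM.
From 11:58 AM to 4:05 PM is 4 hours 7 minutes.

4 hours 7 minutes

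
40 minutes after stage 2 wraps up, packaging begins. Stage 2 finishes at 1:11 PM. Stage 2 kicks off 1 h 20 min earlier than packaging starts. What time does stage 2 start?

12:31 PM

Packaging starts at 1:11 PM + 40 min = 1:51 PM.
Stage 2 starts at 1:51 PM − 80 min = 12:31 PM.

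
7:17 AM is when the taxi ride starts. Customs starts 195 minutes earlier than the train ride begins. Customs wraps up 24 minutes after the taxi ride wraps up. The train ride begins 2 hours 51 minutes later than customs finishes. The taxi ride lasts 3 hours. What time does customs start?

The taxi ride ends at 7:17 AM + 180 min = 10:17 AM.
Customs ends at 10:17 AM + 24 min = 10:41 AM.
The train ride starts at 10:41 AM + 171 min = 1:32 PM.
Customs starts at 1:32 PM − 195 min = 10:17 AM.

10:17 AM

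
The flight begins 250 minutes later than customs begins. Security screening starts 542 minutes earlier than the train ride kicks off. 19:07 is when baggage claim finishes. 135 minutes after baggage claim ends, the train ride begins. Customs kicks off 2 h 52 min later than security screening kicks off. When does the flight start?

The train ride starts at 19:07 + 135 min = 21:22.
Security screening starts at 21:22 − 542 min = 12:20.
Customs starts at 12:20 + 172 min = 15:12.
The flight starts at 15:12 + 250 min = 19:22.

19:22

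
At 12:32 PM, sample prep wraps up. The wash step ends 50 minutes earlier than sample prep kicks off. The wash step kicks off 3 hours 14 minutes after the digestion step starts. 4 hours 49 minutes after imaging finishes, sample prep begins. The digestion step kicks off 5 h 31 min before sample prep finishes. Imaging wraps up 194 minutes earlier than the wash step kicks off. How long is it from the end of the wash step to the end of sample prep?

The digestion step starts at 12:32 PM − 331 min = 7:01 AM.
The wash step starts at 7:01 AM + 194 min = 10:15 AM.
Imaging ends at 10:15 AM − 194 min = 7:01 AM.
Sample prep starts at 7:01 AM + 289 min = 11:50 AM.
The wash step ends at 11:50 AM − 50 min = 11:00 AM.
From 11:00 AM to 12:32 PM is 1 h 32 min.

1 h 32 min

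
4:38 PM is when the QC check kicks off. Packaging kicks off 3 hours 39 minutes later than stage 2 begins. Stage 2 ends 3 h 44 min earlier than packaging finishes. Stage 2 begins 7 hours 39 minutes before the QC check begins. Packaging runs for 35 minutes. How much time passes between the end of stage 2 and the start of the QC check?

7 hours 9 minutes

Stage 2 starts at 4:38 PM − 459 min = 8:59 AM.
Packaging starts at 8:59 AM + 219 min = 12:38 PM.
Packaging ends at 12:38 PM + 35 min = 1:13 PM.
Stage 2 ends at 1:13 PM − 224 min = 9:29 AM.
From 9:29 AM to 4:38 PM is 7 hours 9 minutes.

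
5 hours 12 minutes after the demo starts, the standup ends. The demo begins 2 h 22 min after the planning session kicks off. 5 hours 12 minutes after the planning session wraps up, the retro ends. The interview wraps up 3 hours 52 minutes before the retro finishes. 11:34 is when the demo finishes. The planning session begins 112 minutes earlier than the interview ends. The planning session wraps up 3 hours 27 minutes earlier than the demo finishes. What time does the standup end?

15:09

The planning session ends at 11:34 − 207 min = 08:07.
The retro ends at 08:07 + 312 min = 13:19.
The interview ends at 13:19 − 232 min = 09:27.
The planning session starts at 09:27 − 112 min = 07:35.
The demo starts at 07:35 + 142 min = 09:57.
The standup ends at 09:57 + 312 min = 15:09.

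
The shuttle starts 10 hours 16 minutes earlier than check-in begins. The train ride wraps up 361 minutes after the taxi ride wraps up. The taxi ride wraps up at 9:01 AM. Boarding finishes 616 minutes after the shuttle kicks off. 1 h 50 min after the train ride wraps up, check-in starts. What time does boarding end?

The train ride ends at 9:01 AM + 361 min = 3:02 PM.
Check-in starts at 3:02 PM + 110 min = 4:52 PM.
The shuttle starts at 4:52 PM − 616 min = 6:36 AM.
Boarding ends at 6:36 AM + 616 min = 4:52 PM.

4:52 PM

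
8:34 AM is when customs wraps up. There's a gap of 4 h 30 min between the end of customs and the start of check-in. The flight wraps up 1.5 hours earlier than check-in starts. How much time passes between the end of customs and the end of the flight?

Check-in starts at 8:34 AM + 270 min = 1:04 PM.
The flight ends at 1:04 PM − 90 min = 11:34 AM.
From 8:34 AM to 11:34 AM is 180 minutes.

180 minutes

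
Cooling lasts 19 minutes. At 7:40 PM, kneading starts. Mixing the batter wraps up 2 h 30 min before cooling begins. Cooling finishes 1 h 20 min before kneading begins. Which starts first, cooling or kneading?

Cooling ends at 7:40 PM − 80 min = 6:20 PM.
Cooling starts at 6:20 PM − 19 min = 6:01 PM.
Cooling starts at 6:01 PM and kneading starts at 7:40 PM, so cooling is first.

cooling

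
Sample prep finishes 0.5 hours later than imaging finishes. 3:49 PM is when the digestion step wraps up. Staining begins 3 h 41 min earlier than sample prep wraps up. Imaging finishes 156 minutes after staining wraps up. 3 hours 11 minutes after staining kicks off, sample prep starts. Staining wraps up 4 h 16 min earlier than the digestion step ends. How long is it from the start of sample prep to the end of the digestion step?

1 hour 40 minutes

Staining ends at 3:49 PM − 256 min = 11:33 AM.
Imaging ends at 11:33 AM + 156 min = 2:09 PM.
Sample prep ends at 2:09 PM + 30 min = 2:39 PM.
Staining starts at 2:39 PM − 221 min = 10:58 AM.
Sample prep starts at 10:58 AM + 191 min = 2:09 PM.
From 2:09 PM to 3:49 PM is 1 hour 40 minutes.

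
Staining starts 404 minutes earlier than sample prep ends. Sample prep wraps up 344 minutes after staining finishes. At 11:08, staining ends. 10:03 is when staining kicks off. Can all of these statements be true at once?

No

Sample prep ends at 11:08 + 344 min = 16:52.
Staining starts at 16:52 − 404 min = 10:08.
But staining is also said to start at 10:03 — a 5-minute conflict.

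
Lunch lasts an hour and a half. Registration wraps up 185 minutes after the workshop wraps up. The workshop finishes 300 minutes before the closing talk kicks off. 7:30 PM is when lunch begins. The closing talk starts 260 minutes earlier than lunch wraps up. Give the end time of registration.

Lunch ends at 7:30 PM + 90 min = 9:00 PM.
The closing talk starts at 9:00 PM − 260 min = 4:40 PM.
The workshop ends at 4:40 PM − 300 min = 11:40 AM.
Registration ends at 11:40 AM + 185 min = 2:45 PM.

2:45 PM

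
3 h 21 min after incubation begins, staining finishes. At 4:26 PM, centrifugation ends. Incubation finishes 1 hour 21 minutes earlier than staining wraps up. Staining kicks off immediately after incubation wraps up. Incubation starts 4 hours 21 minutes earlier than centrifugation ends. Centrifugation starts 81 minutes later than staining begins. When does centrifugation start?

3:26 PM

Incubation starts at 4:26 PM − 261 min = 12:05 PM.
Staining ends at 12:05 PM + 201 min = 3:26 PM.
Incubation ends at 3:26 PM − 81 min = 2:05 PM.
So staining starts at 2:05 PM.
Centrifugation starts at 2:05 PM + 81 min = 3:26 PM.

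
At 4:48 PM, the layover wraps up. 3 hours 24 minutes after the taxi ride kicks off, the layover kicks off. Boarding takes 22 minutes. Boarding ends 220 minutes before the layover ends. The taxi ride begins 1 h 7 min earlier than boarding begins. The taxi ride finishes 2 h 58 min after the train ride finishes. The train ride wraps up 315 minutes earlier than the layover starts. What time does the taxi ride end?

Boarding ends at 4:48 PM − 220 min = 1:08 PM.
Boarding starts at 1:08 PM − 22 min = 12:46 PM.
The taxi ride starts at 12:46 PM − 67 min = 11:39 AM.
The layover starts at 11:39 AM + 204 min = 3:03 PM.
The train ride ends at 3:03 PM − 315 min = 9:48 AM.
The taxi ride ends at 9:48 AM + 178 min = 12:46 PM.

12:46 PM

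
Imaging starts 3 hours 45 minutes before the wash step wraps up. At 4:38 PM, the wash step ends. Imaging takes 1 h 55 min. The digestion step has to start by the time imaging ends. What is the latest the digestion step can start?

2:48 PM

Imaging starts at 4:38 PM − 225 min = 12:53 PM.
Imaging ends at 12:53 PM + 115 min = 2:48 PM.
The digestion step is bounded by imaging, so the latest it can start is 2:48 PM.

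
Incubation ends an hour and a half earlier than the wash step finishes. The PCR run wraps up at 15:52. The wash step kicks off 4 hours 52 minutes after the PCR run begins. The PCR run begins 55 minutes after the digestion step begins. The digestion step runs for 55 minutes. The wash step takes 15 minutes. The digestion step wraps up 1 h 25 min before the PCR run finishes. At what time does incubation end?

The digestion step ends at 15:52 − 85 min = 14:27.
The digestion step starts at 14:27 − 55 min = 13:32.
The PCR run starts at 13:32 + 55 min = 14:27.
The wash step starts at 14:27 + 292 min = 19:19.
The wash step ends at 19:19 + 15 min = 19:34.
Incubation ends at 19:34 − 90 min = 18:04.

18:04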